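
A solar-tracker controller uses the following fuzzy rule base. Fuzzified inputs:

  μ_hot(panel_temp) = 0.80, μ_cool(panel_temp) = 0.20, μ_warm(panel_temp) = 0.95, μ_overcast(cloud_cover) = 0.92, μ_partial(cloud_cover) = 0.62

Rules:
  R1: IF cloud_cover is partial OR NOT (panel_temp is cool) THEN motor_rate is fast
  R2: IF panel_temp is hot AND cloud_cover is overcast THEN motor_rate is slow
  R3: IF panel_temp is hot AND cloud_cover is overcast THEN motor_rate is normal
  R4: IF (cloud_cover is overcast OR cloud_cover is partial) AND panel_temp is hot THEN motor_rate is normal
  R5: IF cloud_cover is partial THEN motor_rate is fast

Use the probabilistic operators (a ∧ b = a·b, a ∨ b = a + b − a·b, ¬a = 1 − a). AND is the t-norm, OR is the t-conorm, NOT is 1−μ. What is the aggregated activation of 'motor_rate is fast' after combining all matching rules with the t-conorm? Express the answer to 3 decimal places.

R1: partial=0.62, ¬cool=1−0.20=0.80; OR[a + b − a·b] → w = 0.9240
R2: hot=0.80, overcast=0.92; AND[a·b] → w = 0.7360
R3: hot=0.80, overcast=0.92; AND[a·b] → w = 0.7360
R4: (overcast=0.92 OR partial=0.62) = 0.9696; AND[a·b] with hot=0.80 → w = 0.7757
R5: partial=0.62 → w = 0.6200
Rules with consequent 'fast': {R1, R5} → strengths 0.9240, 0.6200
Aggregate via t-conorm [a + b − a·b]: 0.9711

0.971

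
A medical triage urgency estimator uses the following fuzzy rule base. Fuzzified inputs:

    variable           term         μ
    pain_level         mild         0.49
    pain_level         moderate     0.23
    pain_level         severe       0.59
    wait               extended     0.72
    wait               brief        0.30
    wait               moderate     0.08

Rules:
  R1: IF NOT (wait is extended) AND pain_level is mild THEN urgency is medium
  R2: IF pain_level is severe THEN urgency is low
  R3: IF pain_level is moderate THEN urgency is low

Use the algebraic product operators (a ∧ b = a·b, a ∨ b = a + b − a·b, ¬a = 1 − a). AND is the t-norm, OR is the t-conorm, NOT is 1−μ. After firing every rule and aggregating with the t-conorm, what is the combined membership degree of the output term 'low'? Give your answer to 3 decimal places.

0.684

R1: ¬extended=1−0.72=0.28, mild=0.49; AND[a·b] → w = 0.1372
R2: severe=0.59 → w = 0.5900
R3: moderate=0.23 → w = 0.2300
Rules with consequent 'low': {R2, R3} → strengths 0.5900, 0.2300
Aggregate via t-conorm [a + b − a·b]: 0.6843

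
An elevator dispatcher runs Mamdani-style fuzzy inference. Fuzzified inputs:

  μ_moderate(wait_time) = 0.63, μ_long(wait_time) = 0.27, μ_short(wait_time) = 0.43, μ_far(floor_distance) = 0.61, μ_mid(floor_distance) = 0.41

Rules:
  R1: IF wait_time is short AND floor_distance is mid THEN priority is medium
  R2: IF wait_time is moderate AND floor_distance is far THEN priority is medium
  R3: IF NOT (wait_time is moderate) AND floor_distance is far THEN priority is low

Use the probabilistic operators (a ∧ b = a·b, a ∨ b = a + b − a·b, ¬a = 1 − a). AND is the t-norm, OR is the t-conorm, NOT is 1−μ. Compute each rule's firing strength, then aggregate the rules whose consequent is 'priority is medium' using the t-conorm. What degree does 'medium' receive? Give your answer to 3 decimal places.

0.493

R1: short=0.43, mid=0.41; AND[a·b] → w = 0.1763
R2: moderate=0.63, far=0.61; AND[a·b] → w = 0.3843
R3: ¬moderate=1−0.63=0.37, far=0.61; AND[a·b] → w = 0.2257
Rules with consequent 'medium': {R1, R2} → strengths 0.1763, 0.3843
Aggregate via t-conorm [a + b − a·b]: 0.4928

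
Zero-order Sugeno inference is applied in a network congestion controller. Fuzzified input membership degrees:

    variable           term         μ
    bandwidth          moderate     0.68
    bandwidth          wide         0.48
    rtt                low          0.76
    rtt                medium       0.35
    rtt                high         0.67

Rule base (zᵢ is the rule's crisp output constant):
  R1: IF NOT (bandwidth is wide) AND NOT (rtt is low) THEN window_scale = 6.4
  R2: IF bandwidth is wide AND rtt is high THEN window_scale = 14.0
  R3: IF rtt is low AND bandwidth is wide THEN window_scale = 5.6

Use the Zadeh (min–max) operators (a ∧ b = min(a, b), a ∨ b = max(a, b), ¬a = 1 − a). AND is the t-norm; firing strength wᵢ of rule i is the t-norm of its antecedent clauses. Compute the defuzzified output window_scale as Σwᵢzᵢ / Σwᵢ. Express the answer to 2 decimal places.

R1 (z=6.4): ¬wide=1−0.48=0.52, ¬low=1−0.76=0.24; AND[min(a, b)] → w = 0.24
R2 (z=14.0): wide=0.48, high=0.67; AND[min(a, b)] → w = 0.48
R3 (z=5.6): low=0.76, wide=0.48; AND[min(a, b)] → w = 0.48
Weighted average = (0.24·6.4 + 0.48·14.0 + 0.48·5.6) / (0.24 + 0.48 + 0.48)
  = 10.9440 / 1.2000 = 9.12

9.12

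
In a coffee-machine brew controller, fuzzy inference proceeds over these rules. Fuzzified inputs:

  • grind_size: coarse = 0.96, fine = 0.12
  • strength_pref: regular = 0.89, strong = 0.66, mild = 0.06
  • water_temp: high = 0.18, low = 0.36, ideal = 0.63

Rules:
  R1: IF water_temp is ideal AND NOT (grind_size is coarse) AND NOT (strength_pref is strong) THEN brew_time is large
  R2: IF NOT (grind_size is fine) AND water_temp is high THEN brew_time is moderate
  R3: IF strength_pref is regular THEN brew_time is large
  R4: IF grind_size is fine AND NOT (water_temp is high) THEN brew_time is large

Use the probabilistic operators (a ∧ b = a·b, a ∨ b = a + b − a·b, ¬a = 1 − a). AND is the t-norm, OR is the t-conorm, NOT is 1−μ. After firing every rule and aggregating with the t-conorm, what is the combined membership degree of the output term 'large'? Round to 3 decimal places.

0.902

R1: ideal=0.63, ¬coarse=1−0.96=0.04, ¬strong=1−0.66=0.34; AND[a·b] → w = 0.0086
R2: ¬fine=1−0.12=0.88, high=0.18; AND[a·b] → w = 0.1584
R3: regular=0.89 → w = 0.8900
R4: fine=0.12, ¬high=1−0.18=0.82; AND[a·b] → w = 0.0984
Rules with consequent 'large': {R1, R3, R4} → strengths 0.0086, 0.8900, 0.0984
Aggregate via t-conorm [a + b − a·b]: 0.9017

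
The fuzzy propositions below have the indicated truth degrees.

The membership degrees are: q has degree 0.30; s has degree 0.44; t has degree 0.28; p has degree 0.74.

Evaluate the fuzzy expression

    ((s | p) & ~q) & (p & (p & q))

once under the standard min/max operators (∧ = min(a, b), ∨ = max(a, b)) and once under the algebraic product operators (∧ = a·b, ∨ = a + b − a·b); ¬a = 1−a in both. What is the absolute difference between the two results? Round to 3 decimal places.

0.202

Under standard min/max:
  s | p = max(a, b) on (0.44, 0.74) = 0.74
  ~q = 1 − 0.30 = 0.70
  (s | p) & ~q = min(a, b) on (0.74, 0.70) = 0.70
  p & q = min(a, b) on (0.74, 0.30) = 0.30
  p & (p & q) = min(a, b) on (0.74, 0.30) = 0.30
  ((s | p) & ~q) & (p & (p & q)) = min(a, b) on (0.70, 0.30) = 0.30
  → value = 0.3000
Under algebraic product:
  s | p = a + b − a·b on (0.4400, 0.7400) = 0.8544
  ~q = 1 − 0.3000 = 0.7000
  (s | p) & ~q = a·b on (0.8544, 0.7000) = 0.5981
  p & q = a·b on (0.7400, 0.3000) = 0.2220
  p & (p & q) = a·b on (0.7400, 0.2220) = 0.1643
  ((s | p) & ~q) & (p & (p & q)) = a·b on (0.5981, 0.1643) = 0.0983
  → value = 0.0983
|0.3000 − 0.0983| = 0.202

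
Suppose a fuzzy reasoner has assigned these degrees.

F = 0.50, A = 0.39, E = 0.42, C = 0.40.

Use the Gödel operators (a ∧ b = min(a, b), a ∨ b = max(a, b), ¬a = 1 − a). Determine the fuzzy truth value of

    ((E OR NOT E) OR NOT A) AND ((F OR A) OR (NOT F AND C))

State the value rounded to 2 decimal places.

NOT E = 1 − 0.42 = 0.58
E OR NOT E = max(a, b) on (0.42, 0.58) = 0.58
NOT A = 1 − 0.39 = 0.61
(E OR NOT E) OR NOT A = max(a, b) on (0.58, 0.61) = 0.61
F OR A = max(a, b) on (0.50, 0.39) = 0.50
NOT F = 1 − 0.50 = 0.50
NOT F AND C = min(a, b) on (0.50, 0.40) = 0.40
(F OR A) OR (NOT F AND C) = max(a, b) on (0.50, 0.40) = 0.50
((E OR NOT E) OR NOT A) AND ((F OR A) OR (NOT F AND C)) = min(a, b) on (0.61, 0.50) = 0.50

0.50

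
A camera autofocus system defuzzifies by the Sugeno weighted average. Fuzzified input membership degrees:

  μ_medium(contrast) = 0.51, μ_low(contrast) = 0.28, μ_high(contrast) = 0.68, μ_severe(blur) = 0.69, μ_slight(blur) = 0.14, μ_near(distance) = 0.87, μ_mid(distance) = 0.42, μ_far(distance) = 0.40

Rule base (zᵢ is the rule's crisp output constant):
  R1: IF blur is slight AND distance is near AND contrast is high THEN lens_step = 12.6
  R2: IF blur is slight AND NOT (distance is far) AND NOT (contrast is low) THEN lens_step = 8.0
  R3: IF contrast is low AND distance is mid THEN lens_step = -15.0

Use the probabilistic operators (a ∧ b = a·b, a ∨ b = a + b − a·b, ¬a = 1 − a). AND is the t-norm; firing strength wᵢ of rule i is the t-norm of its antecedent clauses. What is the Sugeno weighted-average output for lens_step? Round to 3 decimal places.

R1 (z=12.6): slight=0.14, near=0.87, high=0.68; AND[a·b] → w = 0.0828
R2 (z=8.0): slight=0.14, ¬far=1−0.40=0.60, ¬low=1−0.28=0.72; AND[a·b] → w = 0.0605
R3 (z=-15.0): low=0.28, mid=0.42; AND[a·b] → w = 0.1176
Weighted average = (0.0828·12.6 + 0.0605·8.0 + 0.1176·-15.0) / (0.0828 + 0.0605 + 0.1176)
  = -0.2366 / 0.2609 = -0.907

-0.907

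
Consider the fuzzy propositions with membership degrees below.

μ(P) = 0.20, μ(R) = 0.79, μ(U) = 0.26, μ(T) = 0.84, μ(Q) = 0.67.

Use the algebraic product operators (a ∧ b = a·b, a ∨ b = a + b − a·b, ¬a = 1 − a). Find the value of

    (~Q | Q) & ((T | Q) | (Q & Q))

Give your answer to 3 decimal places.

0.756

~Q = 1 − 0.6700 = 0.3300
~Q | Q = a + b − a·b on (0.3300, 0.6700) = 0.7789
T | Q = a + b − a·b on (0.8400, 0.6700) = 0.9472
Q & Q = a·b on (0.6700, 0.6700) = 0.4489
(T | Q) | (Q & Q) = a + b − a·b on (0.9472, 0.4489) = 0.9709
(~Q | Q) & ((T | Q) | (Q & Q)) = a·b on (0.7789, 0.9709) = 0.7562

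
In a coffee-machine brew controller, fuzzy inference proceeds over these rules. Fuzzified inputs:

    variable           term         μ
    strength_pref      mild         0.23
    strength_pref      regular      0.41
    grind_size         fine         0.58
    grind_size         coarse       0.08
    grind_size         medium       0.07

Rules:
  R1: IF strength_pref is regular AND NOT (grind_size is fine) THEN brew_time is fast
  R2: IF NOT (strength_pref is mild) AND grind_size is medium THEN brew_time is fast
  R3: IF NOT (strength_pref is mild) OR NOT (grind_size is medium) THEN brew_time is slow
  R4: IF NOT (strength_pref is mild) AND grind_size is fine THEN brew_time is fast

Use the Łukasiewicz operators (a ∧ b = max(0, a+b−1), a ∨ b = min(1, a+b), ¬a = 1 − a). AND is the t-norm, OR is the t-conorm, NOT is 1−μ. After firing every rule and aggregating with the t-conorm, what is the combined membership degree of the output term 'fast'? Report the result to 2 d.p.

0.35

R1: regular=0.41, ¬fine=1−0.58=0.42; AND[max(0, a+b−1)] → w = 0.00
R2: ¬mild=1−0.23=0.77, medium=0.07; AND[max(0, a+b−1)] → w = 0.00
R3: ¬mild=1−0.23=0.77, ¬medium=1−0.07=0.93; OR[min(1, a+b)] → w = 1.00
R4: ¬mild=1−0.23=0.77, fine=0.58; AND[max(0, a+b−1)] → w = 0.35
Rules with consequent 'fast': {R1, R2, R4} → strengths 0.00, 0.00, 0.35
Aggregate via t-conorm [min(1, a+b)]: 0.35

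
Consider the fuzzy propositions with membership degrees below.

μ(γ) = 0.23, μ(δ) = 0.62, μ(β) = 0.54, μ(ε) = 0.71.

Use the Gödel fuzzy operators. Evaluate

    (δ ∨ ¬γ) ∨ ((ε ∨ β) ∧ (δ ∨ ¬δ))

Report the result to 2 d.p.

0.77

¬γ = 1 − 0.23 = 0.77
δ ∨ ¬γ = max(a, b) on (0.62, 0.77) = 0.77
ε ∨ β = max(a, b) on (0.71, 0.54) = 0.71
¬δ = 1 − 0.62 = 0.38
δ ∨ ¬δ = max(a, b) on (0.62, 0.38) = 0.62
(ε ∨ β) ∧ (δ ∨ ¬δ) = min(a, b) on (0.71, 0.62) = 0.62
(δ ∨ ¬γ) ∨ ((ε ∨ β) ∧ (δ ∨ ¬δ)) = max(a, b) on (0.77, 0.62) = 0.77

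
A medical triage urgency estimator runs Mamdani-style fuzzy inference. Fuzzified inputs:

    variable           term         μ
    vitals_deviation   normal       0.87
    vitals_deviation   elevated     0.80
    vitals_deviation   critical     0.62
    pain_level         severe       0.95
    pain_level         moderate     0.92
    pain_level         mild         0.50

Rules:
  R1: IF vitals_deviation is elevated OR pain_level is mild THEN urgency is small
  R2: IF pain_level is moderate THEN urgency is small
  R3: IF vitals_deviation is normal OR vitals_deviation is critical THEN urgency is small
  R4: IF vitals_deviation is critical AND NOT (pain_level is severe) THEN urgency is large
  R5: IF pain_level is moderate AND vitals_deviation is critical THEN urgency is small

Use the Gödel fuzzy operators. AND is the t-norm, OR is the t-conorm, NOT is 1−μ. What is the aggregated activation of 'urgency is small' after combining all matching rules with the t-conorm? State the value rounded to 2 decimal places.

0.92

R1: elevated=0.80, mild=0.50; OR[max(a, b)] → w = 0.80
R2: moderate=0.92 → w = 0.92
R3: normal=0.87, critical=0.62; OR[max(a, b)] → w = 0.87
R4: critical=0.62, ¬severe=1−0.95=0.05; AND[min(a, b)] → w = 0.05
R5: moderate=0.92, critical=0.62; AND[min(a, b)] → w = 0.62
Rules with consequent 'small': {R1, R2, R3, R5} → strengths 0.80, 0.92, 0.87, 0.62
Aggregate via t-conorm [max(a, b)]: 0.92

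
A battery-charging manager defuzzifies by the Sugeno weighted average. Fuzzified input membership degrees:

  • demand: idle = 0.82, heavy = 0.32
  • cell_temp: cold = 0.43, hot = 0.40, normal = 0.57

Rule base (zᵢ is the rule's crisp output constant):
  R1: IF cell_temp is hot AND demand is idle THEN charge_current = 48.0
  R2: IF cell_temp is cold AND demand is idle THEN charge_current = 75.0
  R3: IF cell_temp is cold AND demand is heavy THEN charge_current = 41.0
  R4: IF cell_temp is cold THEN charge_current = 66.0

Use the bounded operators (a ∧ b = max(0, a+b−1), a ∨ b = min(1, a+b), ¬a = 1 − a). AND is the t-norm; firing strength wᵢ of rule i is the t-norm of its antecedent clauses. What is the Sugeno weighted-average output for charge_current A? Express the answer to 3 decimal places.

64.100

R1 (z=48.0): hot=0.40, idle=0.82; AND[max(0, a+b−1)] → w = 0.22
R2 (z=75.0): cold=0.43, idle=0.82; AND[max(0, a+b−1)] → w = 0.25
R3 (z=41.0): cold=0.43, heavy=0.32; AND[max(0, a+b−1)] → w = 0.00
R4 (z=66.0): cold=0.43 → w = 0.43
Weighted average = (0.22·48.0 + 0.25·75.0 + 0.00·41.0 + 0.43·66.0) / (0.22 + 0.25 + 0.00 + 0.43)
  = 57.6900 / 0.9000 = 64.100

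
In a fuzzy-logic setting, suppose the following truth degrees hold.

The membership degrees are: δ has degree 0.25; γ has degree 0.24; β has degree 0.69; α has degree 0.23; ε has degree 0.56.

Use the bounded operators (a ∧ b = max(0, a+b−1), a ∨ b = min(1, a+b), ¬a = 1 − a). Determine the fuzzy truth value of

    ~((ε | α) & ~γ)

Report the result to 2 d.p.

ε | α = min(1, a+b) on (0.56, 0.23) = 0.79
~γ = 1 − 0.24 = 0.76
(ε | α) & ~γ = max(0, a+b−1) on (0.79, 0.76) = 0.55
~((ε | α) & ~γ) = 1 − 0.55 = 0.45

0.45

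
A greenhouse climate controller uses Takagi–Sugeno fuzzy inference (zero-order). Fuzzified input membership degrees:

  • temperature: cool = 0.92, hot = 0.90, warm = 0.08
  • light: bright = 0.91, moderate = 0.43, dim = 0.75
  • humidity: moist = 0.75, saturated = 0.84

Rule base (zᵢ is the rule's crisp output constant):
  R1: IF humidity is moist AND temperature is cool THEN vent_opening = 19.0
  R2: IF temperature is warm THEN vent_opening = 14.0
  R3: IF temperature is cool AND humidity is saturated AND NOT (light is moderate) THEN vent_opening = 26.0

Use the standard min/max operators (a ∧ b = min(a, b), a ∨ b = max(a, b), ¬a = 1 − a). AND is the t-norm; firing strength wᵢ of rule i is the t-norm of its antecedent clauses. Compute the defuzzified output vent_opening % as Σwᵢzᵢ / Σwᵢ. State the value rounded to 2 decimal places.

R1 (z=19.0): moist=0.75, cool=0.92; AND[min(a, b)] → w = 0.75
R2 (z=14.0): warm=0.08 → w = 0.08
R3 (z=26.0): cool=0.92, saturated=0.84, ¬moderate=1−0.43=0.57; AND[min(a, b)] → w = 0.57
Weighted average = (0.75·19.0 + 0.08·14.0 + 0.57·26.0) / (0.75 + 0.08 + 0.57)
  = 30.1900 / 1.4000 = 21.56

21.56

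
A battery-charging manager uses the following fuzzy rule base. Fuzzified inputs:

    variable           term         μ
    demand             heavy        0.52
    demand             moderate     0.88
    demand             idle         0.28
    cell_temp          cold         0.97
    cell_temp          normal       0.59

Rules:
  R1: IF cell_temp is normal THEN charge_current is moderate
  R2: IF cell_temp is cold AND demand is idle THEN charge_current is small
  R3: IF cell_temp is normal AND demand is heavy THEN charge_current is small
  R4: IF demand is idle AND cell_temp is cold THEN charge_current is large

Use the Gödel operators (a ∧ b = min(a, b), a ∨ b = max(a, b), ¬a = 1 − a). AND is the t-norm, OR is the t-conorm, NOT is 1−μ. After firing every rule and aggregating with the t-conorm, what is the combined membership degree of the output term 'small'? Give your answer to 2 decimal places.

0.52

R1: normal=0.59 → w = 0.59
R2: cold=0.97, idle=0.28; AND[min(a, b)] → w = 0.28
R3: normal=0.59, heavy=0.52; AND[min(a, b)] → w = 0.52
R4: idle=0.28, cold=0.97; AND[min(a, b)] → w = 0.28
Rules with consequent 'small': {R2, R3} → strengths 0.28, 0.52
Aggregate via t-conorm [max(a, b)]: 0.52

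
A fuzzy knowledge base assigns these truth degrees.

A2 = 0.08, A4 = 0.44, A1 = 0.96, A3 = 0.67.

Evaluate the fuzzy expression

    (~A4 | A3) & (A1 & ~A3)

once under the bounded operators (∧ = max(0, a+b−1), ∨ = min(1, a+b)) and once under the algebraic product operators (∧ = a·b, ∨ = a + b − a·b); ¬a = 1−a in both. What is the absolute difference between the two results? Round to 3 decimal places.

0.019

Under bounded:
  ~A4 = 1 − 0.44 = 0.56
  ~A4 | A3 = min(1, a+b) on (0.56, 0.67) = 1.00
  ~A3 = 1 − 0.67 = 0.33
  A1 & ~A3 = max(0, a+b−1) on (0.96, 0.33) = 0.29
  (~A4 | A3) & (A1 & ~A3) = max(0, a+b−1) on (1.00, 0.29) = 0.29
  → value = 0.2900
Under algebraic product:
  ~A4 = 1 − 0.4400 = 0.5600
  ~A4 | A3 = a + b − a·b on (0.5600, 0.6700) = 0.8548
  ~A3 = 1 − 0.6700 = 0.3300
  A1 & ~A3 = a·b on (0.9600, 0.3300) = 0.3168
  (~A4 | A3) & (A1 & ~A3) = a·b on (0.8548, 0.3168) = 0.2708
  → value = 0.2708
|0.2900 − 0.2708| = 0.019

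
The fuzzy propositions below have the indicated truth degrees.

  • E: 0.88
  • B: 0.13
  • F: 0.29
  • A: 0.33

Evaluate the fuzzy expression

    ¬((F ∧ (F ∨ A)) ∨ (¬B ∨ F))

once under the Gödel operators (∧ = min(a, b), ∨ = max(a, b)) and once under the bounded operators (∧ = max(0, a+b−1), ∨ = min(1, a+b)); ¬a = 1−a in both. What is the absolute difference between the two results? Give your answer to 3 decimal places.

0.130

Under Gödel:
  F ∨ A = max(a, b) on (0.29, 0.33) = 0.33
  F ∧ (F ∨ A) = min(a, b) on (0.29, 0.33) = 0.29
  ¬B = 1 − 0.13 = 0.87
  ¬B ∨ F = max(a, b) on (0.87, 0.29) = 0.87
  (F ∧ (F ∨ A)) ∨ (¬B ∨ F) = max(a, b) on (0.29, 0.87) = 0.87
  ¬((F ∧ (F ∨ A)) ∨ (¬B ∨ F)) = 1 − 0.87 = 0.13
  → value = 0.1300
Under bounded:
  F ∨ A = min(1, a+b) on (0.29, 0.33) = 0.62
  F ∧ (F ∨ A) = max(0, a+b−1) on (0.29, 0.62) = 0.00
  ¬B = 1 − 0.13 = 0.87
  ¬B ∨ F = min(1, a+b) on (0.87, 0.29) = 1.00
  (F ∧ (F ∨ A)) ∨ (¬B ∨ F) = min(1, a+b) on (0.00, 1.00) = 1.00
  ¬((F ∧ (F ∨ A)) ∨ (¬B ∨ F)) = 1 − 1.00 = 0.00
  → value = 0.0000
|0.1300 − 0.0000| = 0.130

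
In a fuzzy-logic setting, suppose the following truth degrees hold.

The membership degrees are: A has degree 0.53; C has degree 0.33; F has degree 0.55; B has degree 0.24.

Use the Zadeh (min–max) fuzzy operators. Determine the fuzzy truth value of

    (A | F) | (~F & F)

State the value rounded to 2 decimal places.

0.55

A | F = max(a, b) on (0.53, 0.55) = 0.55
~F = 1 − 0.55 = 0.45
~F & F = min(a, b) on (0.45, 0.55) = 0.45
(A | F) | (~F & F) = max(a, b) on (0.55, 0.45) = 0.55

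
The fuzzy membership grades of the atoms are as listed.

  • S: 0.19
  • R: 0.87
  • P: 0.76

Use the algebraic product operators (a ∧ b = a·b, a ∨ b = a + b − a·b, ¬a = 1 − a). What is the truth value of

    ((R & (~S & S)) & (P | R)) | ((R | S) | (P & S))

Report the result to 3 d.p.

0.922

~S = 1 − 0.1900 = 0.8100
~S & S = a·b on (0.8100, 0.1900) = 0.1539
R & (~S & S) = a·b on (0.8700, 0.1539) = 0.1339
P | R = a + b − a·b on (0.7600, 0.8700) = 0.9688
(R & (~S & S)) & (P | R) = a·b on (0.1339, 0.9688) = 0.1297
R | S = a + b − a·b on (0.8700, 0.1900) = 0.8947
P & S = a·b on (0.7600, 0.1900) = 0.1444
(R | S) | (P & S) = a + b − a·b on (0.8947, 0.1444) = 0.9099
((R & (~S & S)) & (P | R)) | ((R | S) | (P & S)) = a + b − a·b on (0.1297, 0.9099) = 0.9216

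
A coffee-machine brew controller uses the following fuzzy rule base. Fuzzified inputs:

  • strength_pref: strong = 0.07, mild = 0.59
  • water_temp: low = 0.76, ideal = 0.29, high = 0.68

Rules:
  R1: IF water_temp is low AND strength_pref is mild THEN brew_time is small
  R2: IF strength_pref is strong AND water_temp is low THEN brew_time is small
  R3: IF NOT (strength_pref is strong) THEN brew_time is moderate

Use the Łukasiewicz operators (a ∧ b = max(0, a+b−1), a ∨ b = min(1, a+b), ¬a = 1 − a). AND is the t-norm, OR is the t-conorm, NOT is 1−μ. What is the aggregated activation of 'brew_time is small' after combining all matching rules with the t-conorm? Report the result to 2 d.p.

0.35

R1: low=0.76, mild=0.59; AND[max(0, a+b−1)] → w = 0.35
R2: strong=0.07, low=0.76; AND[max(0, a+b−1)] → w = 0.00
R3: ¬strong=1−0.07=0.93 → w = 0.93
Rules with consequent 'small': {R1, R2} → strengths 0.35, 0.00
Aggregate via t-conorm [min(1, a+b)]: 0.35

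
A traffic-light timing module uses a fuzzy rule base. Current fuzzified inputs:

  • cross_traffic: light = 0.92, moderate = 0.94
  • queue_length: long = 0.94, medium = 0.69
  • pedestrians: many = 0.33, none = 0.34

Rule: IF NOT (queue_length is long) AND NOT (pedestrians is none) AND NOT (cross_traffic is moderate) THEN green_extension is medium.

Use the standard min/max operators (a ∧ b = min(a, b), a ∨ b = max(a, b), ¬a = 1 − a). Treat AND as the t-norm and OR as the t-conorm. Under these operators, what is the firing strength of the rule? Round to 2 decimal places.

firing strength: ¬long=1−0.94=0.06, ¬none=1−0.34=0.66, ¬moderate=1−0.94=0.06; AND[min(a, b)] → w = 0.06

0.06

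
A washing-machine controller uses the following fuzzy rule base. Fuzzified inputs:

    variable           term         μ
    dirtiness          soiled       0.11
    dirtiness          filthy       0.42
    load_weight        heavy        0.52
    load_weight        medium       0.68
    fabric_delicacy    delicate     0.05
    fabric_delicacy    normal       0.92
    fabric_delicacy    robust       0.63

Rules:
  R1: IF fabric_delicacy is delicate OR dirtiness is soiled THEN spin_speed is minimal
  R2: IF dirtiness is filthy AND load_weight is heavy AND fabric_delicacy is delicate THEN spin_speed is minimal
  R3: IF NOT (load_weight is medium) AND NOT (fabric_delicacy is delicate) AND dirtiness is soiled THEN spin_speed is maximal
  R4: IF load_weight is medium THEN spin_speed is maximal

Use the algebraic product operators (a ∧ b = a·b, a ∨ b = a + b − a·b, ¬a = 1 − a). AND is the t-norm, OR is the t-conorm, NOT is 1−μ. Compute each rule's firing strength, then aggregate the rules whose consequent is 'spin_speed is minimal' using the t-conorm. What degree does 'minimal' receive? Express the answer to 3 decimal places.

0.164

R1: delicate=0.05, soiled=0.11; OR[a + b − a·b] → w = 0.1545
R2: filthy=0.42, heavy=0.52, delicate=0.05; AND[a·b] → w = 0.0109
R3: ¬medium=1−0.68=0.32, ¬delicate=1−0.05=0.95, soiled=0.11; AND[a·b] → w = 0.0334
R4: medium=0.68 → w = 0.6800
Rules with consequent 'minimal': {R1, R2} → strengths 0.1545, 0.0109
Aggregate via t-conorm [a + b − a·b]: 0.1637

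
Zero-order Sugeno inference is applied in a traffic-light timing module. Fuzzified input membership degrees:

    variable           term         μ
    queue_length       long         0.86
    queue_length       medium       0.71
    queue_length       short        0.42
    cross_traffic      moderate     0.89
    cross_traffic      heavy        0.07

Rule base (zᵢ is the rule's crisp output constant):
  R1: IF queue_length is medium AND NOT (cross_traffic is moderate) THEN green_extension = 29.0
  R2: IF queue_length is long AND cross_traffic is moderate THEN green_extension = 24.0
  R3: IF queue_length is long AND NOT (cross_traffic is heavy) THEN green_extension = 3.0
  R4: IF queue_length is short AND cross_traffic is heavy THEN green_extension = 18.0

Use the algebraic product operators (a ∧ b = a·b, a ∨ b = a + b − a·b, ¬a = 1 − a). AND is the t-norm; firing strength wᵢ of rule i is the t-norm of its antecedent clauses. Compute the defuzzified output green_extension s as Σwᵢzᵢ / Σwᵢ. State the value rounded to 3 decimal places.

R1 (z=29.0): medium=0.71, ¬moderate=1−0.89=0.11; AND[a·b] → w = 0.0781
R2 (z=24.0): long=0.86, moderate=0.89; AND[a·b] → w = 0.7654
R3 (z=3.0): long=0.86, ¬heavy=1−0.07=0.93; AND[a·b] → w = 0.7998
R4 (z=18.0): short=0.42, heavy=0.07; AND[a·b] → w = 0.0294
Weighted average = (0.0781·29.0 + 0.7654·24.0 + 0.7998·3.0 + 0.0294·18.0) / (0.0781 + 0.7654 + 0.7998 + 0.0294)
  = 23.5631 / 1.6727 = 14.087

14.087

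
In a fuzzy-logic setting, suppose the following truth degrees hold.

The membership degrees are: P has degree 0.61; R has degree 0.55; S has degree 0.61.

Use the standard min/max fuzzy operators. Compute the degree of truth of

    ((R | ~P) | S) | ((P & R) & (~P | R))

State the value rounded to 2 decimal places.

0.61

~P = 1 − 0.61 = 0.39
R | ~P = max(a, b) on (0.55, 0.39) = 0.55
(R | ~P) | S = max(a, b) on (0.55, 0.61) = 0.61
P & R = min(a, b) on (0.61, 0.55) = 0.55
~P = 1 − 0.61 = 0.39
~P | R = max(a, b) on (0.39, 0.55) = 0.55
(P & R) & (~P | R) = min(a, b) on (0.55, 0.55) = 0.55
((R | ~P) | S) | ((P & R) & (~P | R)) = max(a, b) on (0.61, 0.55) = 0.61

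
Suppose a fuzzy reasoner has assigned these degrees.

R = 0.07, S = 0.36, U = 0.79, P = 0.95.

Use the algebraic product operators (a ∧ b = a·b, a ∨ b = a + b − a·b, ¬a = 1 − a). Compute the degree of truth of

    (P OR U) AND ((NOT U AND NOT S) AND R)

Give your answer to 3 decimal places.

P OR U = a + b − a·b on (0.9500, 0.7900) = 0.9895
NOT U = 1 − 0.7900 = 0.2100
NOT S = 1 − 0.3600 = 0.6400
NOT U AND NOT S = a·b on (0.2100, 0.6400) = 0.1344
(NOT U AND NOT S) AND R = a·b on (0.1344, 0.0700) = 0.0094
(P OR U) AND ((NOT U AND NOT S) AND R) = a·b on (0.9895, 0.0094) = 0.0093

0.009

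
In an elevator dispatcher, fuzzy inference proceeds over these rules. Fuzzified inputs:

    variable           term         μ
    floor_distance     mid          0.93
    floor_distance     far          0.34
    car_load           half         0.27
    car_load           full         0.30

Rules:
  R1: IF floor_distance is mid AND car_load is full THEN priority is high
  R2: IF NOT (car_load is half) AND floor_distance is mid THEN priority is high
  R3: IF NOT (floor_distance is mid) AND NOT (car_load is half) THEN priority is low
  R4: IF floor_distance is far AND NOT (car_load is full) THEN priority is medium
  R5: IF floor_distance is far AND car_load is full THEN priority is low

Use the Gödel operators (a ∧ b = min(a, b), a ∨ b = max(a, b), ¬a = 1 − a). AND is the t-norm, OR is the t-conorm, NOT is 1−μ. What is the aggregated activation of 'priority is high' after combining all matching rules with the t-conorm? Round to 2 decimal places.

0.73

R1: mid=0.93, full=0.30; AND[min(a, b)] → w = 0.30
R2: ¬half=1−0.27=0.73, mid=0.93; AND[min(a, b)] → w = 0.73
R3: ¬mid=1−0.93=0.07, ¬half=1−0.27=0.73; AND[min(a, b)] → w = 0.07
R4: far=0.34, ¬full=1−0.30=0.70; AND[min(a, b)] → w = 0.34
R5: far=0.34, full=0.30; AND[min(a, b)] → w = 0.30
Rules with consequent 'high': {R1, R2} → strengths 0.30, 0.73
Aggregate via t-conorm [max(a, b)]: 0.73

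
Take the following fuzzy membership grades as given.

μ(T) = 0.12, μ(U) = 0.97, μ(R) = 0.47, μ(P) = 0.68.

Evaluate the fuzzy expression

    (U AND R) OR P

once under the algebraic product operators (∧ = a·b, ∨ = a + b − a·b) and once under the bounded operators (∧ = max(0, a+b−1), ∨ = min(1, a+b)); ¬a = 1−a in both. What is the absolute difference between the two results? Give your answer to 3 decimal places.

Under algebraic product:
  U AND R = a·b on (0.9700, 0.4700) = 0.4559
  (U AND R) OR P = a + b − a·b on (0.4559, 0.6800) = 0.8259
  → value = 0.8259
Under bounded:
  U AND R = max(0, a+b−1) on (0.97, 0.47) = 0.44
  (U AND R) OR P = min(1, a+b) on (0.44, 0.68) = 1.00
  → value = 1.0000
|0.8259 − 1.0000| = 0.174

0.174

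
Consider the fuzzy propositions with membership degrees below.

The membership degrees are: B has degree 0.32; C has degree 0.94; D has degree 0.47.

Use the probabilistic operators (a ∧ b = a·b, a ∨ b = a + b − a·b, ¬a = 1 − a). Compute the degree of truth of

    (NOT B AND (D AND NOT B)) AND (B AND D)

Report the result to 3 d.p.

NOT B = 1 − 0.3200 = 0.6800
NOT B = 1 − 0.3200 = 0.6800
D AND NOT B = a·b on (0.4700, 0.6800) = 0.3196
NOT B AND (D AND NOT B) = a·b on (0.6800, 0.3196) = 0.2173
B AND D = a·b on (0.3200, 0.4700) = 0.1504
(NOT B AND (D AND NOT B)) AND (B AND D) = a·b on (0.2173, 0.1504) = 0.0327

0.033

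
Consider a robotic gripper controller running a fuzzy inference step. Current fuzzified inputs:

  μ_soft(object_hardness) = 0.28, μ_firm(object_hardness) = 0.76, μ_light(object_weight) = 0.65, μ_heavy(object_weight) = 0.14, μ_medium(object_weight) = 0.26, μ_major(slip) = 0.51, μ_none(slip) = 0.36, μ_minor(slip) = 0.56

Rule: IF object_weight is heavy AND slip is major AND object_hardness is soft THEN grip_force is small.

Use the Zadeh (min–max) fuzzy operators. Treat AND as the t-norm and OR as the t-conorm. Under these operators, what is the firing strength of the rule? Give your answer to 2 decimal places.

0.14

firing strength: heavy=0.14, major=0.51, soft=0.28; AND[min(a, b)] → w = 0.14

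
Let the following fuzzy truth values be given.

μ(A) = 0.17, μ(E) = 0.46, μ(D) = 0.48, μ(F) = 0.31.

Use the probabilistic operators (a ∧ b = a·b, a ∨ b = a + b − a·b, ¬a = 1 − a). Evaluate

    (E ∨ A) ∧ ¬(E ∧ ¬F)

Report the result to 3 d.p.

E ∨ A = a + b − a·b on (0.4600, 0.1700) = 0.5518
¬F = 1 − 0.3100 = 0.6900
E ∧ ¬F = a·b on (0.4600, 0.6900) = 0.3174
¬(E ∧ ¬F) = 1 − 0.3174 = 0.6826
(E ∨ A) ∧ ¬(E ∧ ¬F) = a·b on (0.5518, 0.6826) = 0.3767

0.377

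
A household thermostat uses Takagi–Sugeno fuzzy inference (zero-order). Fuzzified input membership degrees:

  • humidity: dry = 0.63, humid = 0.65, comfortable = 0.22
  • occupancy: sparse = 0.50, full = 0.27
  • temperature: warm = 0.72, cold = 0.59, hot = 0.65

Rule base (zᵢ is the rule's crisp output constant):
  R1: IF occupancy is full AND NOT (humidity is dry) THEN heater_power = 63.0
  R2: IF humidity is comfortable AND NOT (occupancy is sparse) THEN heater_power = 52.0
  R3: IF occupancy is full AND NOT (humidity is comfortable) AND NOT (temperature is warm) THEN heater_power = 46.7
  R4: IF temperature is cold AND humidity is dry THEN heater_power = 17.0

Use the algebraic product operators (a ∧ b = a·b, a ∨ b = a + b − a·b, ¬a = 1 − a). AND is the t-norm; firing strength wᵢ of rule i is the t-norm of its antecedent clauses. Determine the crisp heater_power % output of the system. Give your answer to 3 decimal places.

32.918

R1 (z=63.0): full=0.27, ¬dry=1−0.63=0.37; AND[a·b] → w = 0.0999
R2 (z=52.0): comfortable=0.22, ¬sparse=1−0.50=0.50; AND[a·b] → w = 0.1100
R3 (z=46.7): full=0.27, ¬comfortable=1−0.22=0.78, ¬warm=1−0.72=0.28; AND[a·b] → w = 0.0590
R4 (z=17.0): cold=0.59, dry=0.63; AND[a·b] → w = 0.3717
Weighted average = (0.0999·63.0 + 0.1100·52.0 + 0.0590·46.7 + 0.3717·17.0) / (0.0999 + 0.1100 + 0.0590 + 0.3717)
  = 21.0864 / 0.6406 = 32.918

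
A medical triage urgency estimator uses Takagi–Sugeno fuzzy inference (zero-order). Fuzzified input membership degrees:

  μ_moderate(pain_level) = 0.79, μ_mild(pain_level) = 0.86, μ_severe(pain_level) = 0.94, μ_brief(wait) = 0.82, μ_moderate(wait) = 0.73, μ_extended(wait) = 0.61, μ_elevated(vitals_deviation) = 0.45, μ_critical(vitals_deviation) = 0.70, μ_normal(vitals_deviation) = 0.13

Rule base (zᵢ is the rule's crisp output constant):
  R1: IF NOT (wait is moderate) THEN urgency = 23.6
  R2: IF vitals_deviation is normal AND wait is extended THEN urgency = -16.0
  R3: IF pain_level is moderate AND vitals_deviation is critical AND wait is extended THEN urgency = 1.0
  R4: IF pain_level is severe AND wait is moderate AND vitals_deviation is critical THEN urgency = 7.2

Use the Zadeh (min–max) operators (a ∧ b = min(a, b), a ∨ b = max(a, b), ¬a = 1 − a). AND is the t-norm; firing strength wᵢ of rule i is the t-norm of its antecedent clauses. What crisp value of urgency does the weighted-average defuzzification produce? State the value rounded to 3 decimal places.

R1 (z=23.6): ¬moderate=1−0.73=0.27 → w = 0.27
R2 (z=-16.0): normal=0.13, extended=0.61; AND[min(a, b)] → w = 0.13
R3 (z=1.0): moderate=0.79, critical=0.70, extended=0.61; AND[min(a, b)] → w = 0.61
R4 (z=7.2): severe=0.94, moderate=0.73, critical=0.70; AND[min(a, b)] → w = 0.70
Weighted average = (0.27·23.6 + 0.13·-16.0 + 0.61·1.0 + 0.70·7.2) / (0.27 + 0.13 + 0.61 + 0.70)
  = 9.9420 / 1.7100 = 5.814

5.814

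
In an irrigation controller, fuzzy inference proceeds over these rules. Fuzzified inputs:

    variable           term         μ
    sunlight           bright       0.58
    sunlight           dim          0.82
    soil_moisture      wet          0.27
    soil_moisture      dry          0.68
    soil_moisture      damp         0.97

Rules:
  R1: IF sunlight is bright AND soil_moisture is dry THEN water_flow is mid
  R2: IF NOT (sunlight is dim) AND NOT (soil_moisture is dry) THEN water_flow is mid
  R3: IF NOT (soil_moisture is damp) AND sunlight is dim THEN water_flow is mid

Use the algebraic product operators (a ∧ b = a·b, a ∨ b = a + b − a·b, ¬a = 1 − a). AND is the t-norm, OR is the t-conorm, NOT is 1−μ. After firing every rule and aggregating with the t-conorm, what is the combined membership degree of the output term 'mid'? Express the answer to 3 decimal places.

0.443

R1: bright=0.58, dry=0.68; AND[a·b] → w = 0.3944
R2: ¬dim=1−0.82=0.18, ¬dry=1−0.68=0.32; AND[a·b] → w = 0.0576
R3: ¬damp=1−0.97=0.03, dim=0.82; AND[a·b] → w = 0.0246
Rules with consequent 'mid': {R1, R2, R3} → strengths 0.3944, 0.0576, 0.0246
Aggregate via t-conorm [a + b − a·b]: 0.4433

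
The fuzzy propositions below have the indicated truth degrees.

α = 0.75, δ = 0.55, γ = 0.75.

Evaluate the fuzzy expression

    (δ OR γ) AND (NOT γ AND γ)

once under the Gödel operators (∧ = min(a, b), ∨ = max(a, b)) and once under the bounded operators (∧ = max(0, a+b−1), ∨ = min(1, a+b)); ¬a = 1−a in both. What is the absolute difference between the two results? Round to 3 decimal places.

Under Gödel:
  δ OR γ = max(a, b) on (0.55, 0.75) = 0.75
  NOT γ = 1 − 0.75 = 0.25
  NOT γ AND γ = min(a, b) on (0.25, 0.75) = 0.25
  (δ OR γ) AND (NOT γ AND γ) = min(a, b) on (0.75, 0.25) = 0.25
  → value = 0.2500
Under bounded:
  δ OR γ = min(1, a+b) on (0.55, 0.75) = 1.00
  NOT γ = 1 − 0.75 = 0.25
  NOT γ AND γ = max(0, a+b−1) on (0.25, 0.75) = 0.00
  (δ OR γ) AND (NOT γ AND γ) = max(0, a+b−1) on (1.00, 0.00) = 0.00
  → value = 0.0000
|0.2500 − 0.0000| = 0.250

0.250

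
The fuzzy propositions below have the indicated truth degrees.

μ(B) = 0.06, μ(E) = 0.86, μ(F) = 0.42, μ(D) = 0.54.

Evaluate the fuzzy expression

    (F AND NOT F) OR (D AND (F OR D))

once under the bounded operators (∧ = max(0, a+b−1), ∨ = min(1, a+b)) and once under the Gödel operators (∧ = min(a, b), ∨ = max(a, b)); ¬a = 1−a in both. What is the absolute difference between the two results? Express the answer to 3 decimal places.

0.040

Under bounded:
  NOT F = 1 − 0.42 = 0.58
  F AND NOT F = max(0, a+b−1) on (0.42, 0.58) = 0.00
  F OR D = min(1, a+b) on (0.42, 0.54) = 0.96
  D AND (F OR D) = max(0, a+b−1) on (0.54, 0.96) = 0.50
  (F AND NOT F) OR (D AND (F OR D)) = min(1, a+b) on (0.00, 0.50) = 0.50
  → value = 0.5000
Under Gödel:
  NOT F = 1 − 0.42 = 0.58
  F AND NOT F = min(a, b) on (0.42, 0.58) = 0.42
  F OR D = max(a, b) on (0.42, 0.54) = 0.54
  D AND (F OR D) = min(a, b) on (0.54, 0.54) = 0.54
  (F AND NOT F) OR (D AND (F OR D)) = max(a, b) on (0.42, 0.54) = 0.54
  → value = 0.5400
|0.5000 − 0.5400| = 0.040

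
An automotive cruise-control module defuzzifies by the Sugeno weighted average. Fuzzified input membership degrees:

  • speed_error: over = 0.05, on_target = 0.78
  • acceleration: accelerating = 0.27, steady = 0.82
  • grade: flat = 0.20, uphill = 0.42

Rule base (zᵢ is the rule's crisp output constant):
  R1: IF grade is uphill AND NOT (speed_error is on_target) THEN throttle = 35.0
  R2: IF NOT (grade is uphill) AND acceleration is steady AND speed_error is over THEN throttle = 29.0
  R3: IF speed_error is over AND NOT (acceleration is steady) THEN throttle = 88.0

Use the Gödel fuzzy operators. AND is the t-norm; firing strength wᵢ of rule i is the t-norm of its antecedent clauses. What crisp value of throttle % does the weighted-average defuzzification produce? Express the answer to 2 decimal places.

42.34

R1 (z=35.0): uphill=0.42, ¬on_target=1−0.78=0.22; AND[min(a, b)] → w = 0.22
R2 (z=29.0): ¬uphill=1−0.42=0.58, steady=0.82, over=0.05; AND[min(a, b)] → w = 0.05
R3 (z=88.0): over=0.05, ¬steady=1−0.82=0.18; AND[min(a, b)] → w = 0.05
Weighted average = (0.22·35.0 + 0.05·29.0 + 0.05·88.0) / (0.22 + 0.05 + 0.05)
  = 13.5500 / 0.3200 = 42.34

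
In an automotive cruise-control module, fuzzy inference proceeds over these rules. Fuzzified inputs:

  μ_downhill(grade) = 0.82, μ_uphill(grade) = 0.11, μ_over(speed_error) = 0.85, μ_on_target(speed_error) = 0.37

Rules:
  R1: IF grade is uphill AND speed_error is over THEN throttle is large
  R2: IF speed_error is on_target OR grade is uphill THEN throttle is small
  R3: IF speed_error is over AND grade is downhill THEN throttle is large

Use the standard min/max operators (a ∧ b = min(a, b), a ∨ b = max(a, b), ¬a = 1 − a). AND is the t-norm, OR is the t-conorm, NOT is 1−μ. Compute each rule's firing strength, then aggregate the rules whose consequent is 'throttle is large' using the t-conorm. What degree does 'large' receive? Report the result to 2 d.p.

R1: uphill=0.11, over=0.85; AND[min(a, b)] → w = 0.11
R2: on_target=0.37, uphill=0.11; OR[max(a, b)] → w = 0.37
R3: over=0.85, downhill=0.82; AND[min(a, b)] → w = 0.82
Rules with consequent 'large': {R1, R3} → strengths 0.11, 0.82
Aggregate via t-conorm [max(a, b)]: 0.82

0.82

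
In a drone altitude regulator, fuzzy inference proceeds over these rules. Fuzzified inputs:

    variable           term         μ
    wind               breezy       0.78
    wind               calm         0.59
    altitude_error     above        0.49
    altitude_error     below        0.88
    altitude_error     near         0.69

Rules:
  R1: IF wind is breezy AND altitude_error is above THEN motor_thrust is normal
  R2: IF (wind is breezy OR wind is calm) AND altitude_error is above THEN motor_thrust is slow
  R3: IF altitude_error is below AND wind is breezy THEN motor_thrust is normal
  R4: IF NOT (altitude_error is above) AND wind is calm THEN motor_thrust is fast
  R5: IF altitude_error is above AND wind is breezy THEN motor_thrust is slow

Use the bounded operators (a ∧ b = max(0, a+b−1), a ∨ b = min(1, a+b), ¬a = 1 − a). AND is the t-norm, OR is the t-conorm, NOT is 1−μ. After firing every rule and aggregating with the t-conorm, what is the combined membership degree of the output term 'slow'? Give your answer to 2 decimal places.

R1: breezy=0.78, above=0.49; AND[max(0, a+b−1)] → w = 0.27
R2: (breezy=0.78 OR calm=0.59) = 1.00; AND[max(0, a+b−1)] with above=0.49 → w = 0.49
R3: below=0.88, breezy=0.78; AND[max(0, a+b−1)] → w = 0.66
R4: ¬above=1−0.49=0.51, calm=0.59; AND[max(0, a+b−1)] → w = 0.10
R5: above=0.49, breezy=0.78; AND[max(0, a+b−1)] → w = 0.27
Rules with consequent 'slow': {R2, R5} → strengths 0.49, 0.27
Aggregate via t-conorm [min(1, a+b)]: 0.76

0.76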